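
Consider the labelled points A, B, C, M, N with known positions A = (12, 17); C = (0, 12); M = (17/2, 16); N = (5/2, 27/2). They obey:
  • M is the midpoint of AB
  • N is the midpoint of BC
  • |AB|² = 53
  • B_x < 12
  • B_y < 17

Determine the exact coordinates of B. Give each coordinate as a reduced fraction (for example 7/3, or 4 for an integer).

1. B_x = 5  [B = 2·M−A = 2·(17/2, 16)−(12, 17)]
2. B_y = 15  [B = 2·M−A = 2·(17/2, 16)−(12, 17)]
   so B = (5, 15)

B = (5, 15)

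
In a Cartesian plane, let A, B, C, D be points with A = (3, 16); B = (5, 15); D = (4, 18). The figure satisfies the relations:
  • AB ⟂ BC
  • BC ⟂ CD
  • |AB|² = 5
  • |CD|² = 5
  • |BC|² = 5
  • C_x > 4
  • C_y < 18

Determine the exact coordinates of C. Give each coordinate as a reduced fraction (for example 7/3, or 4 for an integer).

C = (6, 17)

1. C_x = 6  [[AB ⟂ BC ⇒ 2x-1y+5=0] ∩ [|C−(4, 18)|²=5]]
2. C_y = 17  [[AB ⟂ BC ⇒ 2x-1y+5=0] ∩ [|C−(4, 18)|²=5]]
   so C = (6, 17)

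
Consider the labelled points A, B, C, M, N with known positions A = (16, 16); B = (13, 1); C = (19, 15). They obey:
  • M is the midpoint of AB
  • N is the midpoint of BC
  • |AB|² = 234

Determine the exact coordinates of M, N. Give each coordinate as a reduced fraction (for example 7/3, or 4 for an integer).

1. M_x = 29/2  [2·M = A+B = (16, 16)+(13, 1)]
2. M_y = 17/2  [2·M = A+B = (16, 16)+(13, 1)]
   so M = (29/2, 17/2)
3. N_x = 16  [2·N = B+C = (13, 1)+(19, 15)]
4. N_y = 8  [2·N = B+C = (13, 1)+(19, 15)]
   so N = (16, 8)

M = (29/2, 17/2)
N = (16, 8)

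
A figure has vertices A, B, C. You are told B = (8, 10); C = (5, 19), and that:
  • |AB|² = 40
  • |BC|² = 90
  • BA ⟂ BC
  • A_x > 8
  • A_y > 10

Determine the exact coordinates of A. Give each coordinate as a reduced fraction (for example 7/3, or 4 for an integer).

1. A_x = 14  [[BA ⟂ BC ⇒ -3x+9y-66=0] ∩ [|A−(8, 10)|²=40]]
2. A_y = 12  [[BA ⟂ BC ⇒ -3x+9y-66=0] ∩ [|A−(8, 10)|²=40]]
   so A = (14, 12)

A = (14, 12)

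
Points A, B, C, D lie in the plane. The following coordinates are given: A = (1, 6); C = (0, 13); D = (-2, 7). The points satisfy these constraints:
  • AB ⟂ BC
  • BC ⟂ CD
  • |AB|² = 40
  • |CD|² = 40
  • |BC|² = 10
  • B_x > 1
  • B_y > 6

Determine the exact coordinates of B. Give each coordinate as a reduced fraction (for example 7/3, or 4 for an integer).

1. B_x = 3  [[BC ⟂ CD ⇒ 2x+6y-78=0] ∩ [|B−(1, 6)|²=40]]
2. B_y = 12  [[BC ⟂ CD ⇒ 2x+6y-78=0] ∩ [|B−(1, 6)|²=40]]
   so B = (3, 12)

B = (3, 12)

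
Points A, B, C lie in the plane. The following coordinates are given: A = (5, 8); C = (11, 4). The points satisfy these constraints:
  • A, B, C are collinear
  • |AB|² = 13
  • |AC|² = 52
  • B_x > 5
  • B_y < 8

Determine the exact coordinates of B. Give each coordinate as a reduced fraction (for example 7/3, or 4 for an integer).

1. B_x = 8  [[A, B, C are collinear ⇒ -4x-6y+68=0] ∩ [|B−(5, 8)|²=13]]
2. B_y = 6  [[A, B, C are collinear ⇒ -4x-6y+68=0] ∩ [|B−(5, 8)|²=13]]
   so B = (8, 6)

B = (8, 6)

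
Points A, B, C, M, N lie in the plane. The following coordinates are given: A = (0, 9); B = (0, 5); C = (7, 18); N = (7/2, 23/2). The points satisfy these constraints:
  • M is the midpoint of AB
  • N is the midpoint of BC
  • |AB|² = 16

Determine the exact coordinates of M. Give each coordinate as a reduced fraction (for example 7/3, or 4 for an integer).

M = (0, 7)

1. M_x = 0  [2·M = A+B = (0, 9)+(0, 5)]
2. M_y = 7  [2·M = A+B = (0, 9)+(0, 5)]
   so M = (0, 7)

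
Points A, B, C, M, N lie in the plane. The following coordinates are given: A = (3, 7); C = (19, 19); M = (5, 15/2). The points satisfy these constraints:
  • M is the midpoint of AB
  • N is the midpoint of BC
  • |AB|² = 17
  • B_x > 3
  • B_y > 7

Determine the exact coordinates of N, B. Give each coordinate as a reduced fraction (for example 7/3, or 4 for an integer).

1. B_x = 7  [B = 2·M−A = 2·(5, 15/2)−(3, 7)]
2. B_y = 8  [B = 2·M−A = 2·(5, 15/2)−(3, 7)]
   so B = (7, 8)
3. N_x = 13  [2·N = B+C = (7, 8)+(19, 19)]
4. N_y = 27/2  [2·N = B+C = (7, 8)+(19, 19)]
   so N = (13, 27/2)

N = (13, 27/2)
B = (7, 8)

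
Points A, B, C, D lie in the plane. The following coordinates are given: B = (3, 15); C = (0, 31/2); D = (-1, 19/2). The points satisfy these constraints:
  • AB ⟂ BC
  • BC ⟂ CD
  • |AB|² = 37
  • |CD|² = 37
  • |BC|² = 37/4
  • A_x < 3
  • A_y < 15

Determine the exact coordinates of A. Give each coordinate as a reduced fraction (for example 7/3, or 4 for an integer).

1. A_x = 2  [[AB ⟂ BC ⇒ 3x-1/2y-3/2=0] ∩ [|A−(3, 15)|²=37]]
2. A_y = 9  [[AB ⟂ BC ⇒ 3x-1/2y-3/2=0] ∩ [|A−(3, 15)|²=37]]
   so A = (2, 9)

A = (2, 9)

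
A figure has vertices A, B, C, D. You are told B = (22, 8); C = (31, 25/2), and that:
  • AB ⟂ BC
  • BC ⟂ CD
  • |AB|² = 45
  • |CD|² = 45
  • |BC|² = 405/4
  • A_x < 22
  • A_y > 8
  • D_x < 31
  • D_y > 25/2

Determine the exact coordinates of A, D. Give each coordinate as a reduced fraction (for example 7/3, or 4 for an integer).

1. A_x = 19  [[AB ⟂ BC ⇒ -9x-9/2y+234=0] ∩ [|A−(22, 8)|²=45]]
2. A_y = 14  [[AB ⟂ BC ⇒ -9x-9/2y+234=0] ∩ [|A−(22, 8)|²=45]]
   so A = (19, 14)
3. D_x = 28  [[BC ⟂ CD ⇒ 9x+9/2y-1341/4=0] ∩ [|D−(31, 25/2)|²=45]]
4. D_y = 37/2  [[BC ⟂ CD ⇒ 9x+9/2y-1341/4=0] ∩ [|D−(31, 25/2)|²=45]]
   so D = (28, 37/2)

A = (19, 14)
D = (28, 37/2)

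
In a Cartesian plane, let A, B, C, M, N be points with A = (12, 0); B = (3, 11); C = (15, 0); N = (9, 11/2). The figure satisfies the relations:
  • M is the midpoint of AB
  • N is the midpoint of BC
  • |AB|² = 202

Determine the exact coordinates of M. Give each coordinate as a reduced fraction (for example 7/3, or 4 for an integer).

1. M_x = 15/2  [2·M = A+B = (12, 0)+(3, 11)]
2. M_y = 11/2  [2·M = A+B = (12, 0)+(3, 11)]
   so M = (15/2, 11/2)

M = (15/2, 11/2)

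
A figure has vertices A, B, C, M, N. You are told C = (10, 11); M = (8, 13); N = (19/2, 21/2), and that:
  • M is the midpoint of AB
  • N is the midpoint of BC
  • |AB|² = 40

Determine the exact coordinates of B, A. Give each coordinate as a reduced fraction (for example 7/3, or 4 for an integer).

B = (9, 10)
A = (7, 16)

1. B_x = 9  [B = 2·N−C = 2·(19/2, 21/2)−(10, 11)]
2. B_y = 10  [B = 2·N−C = 2·(19/2, 21/2)−(10, 11)]
   so B = (9, 10)
3. A_x = 7  [A = 2·M−B = 2·(8, 13)−(9, 10)]
4. A_y = 16  [A = 2·M−B = 2·(8, 13)−(9, 10)]
   so A = (7, 16)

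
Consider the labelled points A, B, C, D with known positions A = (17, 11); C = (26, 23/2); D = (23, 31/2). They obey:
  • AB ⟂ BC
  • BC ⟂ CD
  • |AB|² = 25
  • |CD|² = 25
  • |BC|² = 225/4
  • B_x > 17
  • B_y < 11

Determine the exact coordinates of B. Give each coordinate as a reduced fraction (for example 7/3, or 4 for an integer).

1. B_x = 20  [[BC ⟂ CD ⇒ 3x-4y-32=0] ∩ [|B−(17, 11)|²=25]]
2. B_y = 7  [[BC ⟂ CD ⇒ 3x-4y-32=0] ∩ [|B−(17, 11)|²=25]]
   so B = (20, 7)

B = (20, 7)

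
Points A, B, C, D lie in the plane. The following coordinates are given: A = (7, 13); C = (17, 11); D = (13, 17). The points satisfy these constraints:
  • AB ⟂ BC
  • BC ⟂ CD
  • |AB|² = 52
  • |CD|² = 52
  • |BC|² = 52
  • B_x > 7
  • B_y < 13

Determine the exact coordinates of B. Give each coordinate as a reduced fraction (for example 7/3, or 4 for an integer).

1. B_x = 11  [[BC ⟂ CD ⇒ 4x-6y-2=0] ∩ [|B−(7, 13)|²=52]]
2. B_y = 7  [[BC ⟂ CD ⇒ 4x-6y-2=0] ∩ [|B−(7, 13)|²=52]]
   so B = (11, 7)

B = (11, 7)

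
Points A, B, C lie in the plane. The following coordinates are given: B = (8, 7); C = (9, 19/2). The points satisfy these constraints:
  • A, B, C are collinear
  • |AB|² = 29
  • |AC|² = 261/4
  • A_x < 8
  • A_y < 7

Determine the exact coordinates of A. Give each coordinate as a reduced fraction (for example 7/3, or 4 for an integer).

A = (6, 2)

1. A_x = 6  [[A, B, C are collinear ⇒ -5/2x+1y+13=0] ∩ [|A−(8, 7)|²=29]]
2. A_y = 2  [[A, B, C are collinear ⇒ -5/2x+1y+13=0] ∩ [|A−(8, 7)|²=29]]
   so A = (6, 2)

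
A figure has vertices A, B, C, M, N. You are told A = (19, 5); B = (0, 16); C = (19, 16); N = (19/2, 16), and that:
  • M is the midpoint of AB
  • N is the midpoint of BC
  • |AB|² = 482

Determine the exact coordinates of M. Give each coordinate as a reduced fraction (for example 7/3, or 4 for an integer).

M = (19/2, 21/2)

1. M_x = 19/2  [2·M = A+B = (19, 5)+(0, 16)]
2. M_y = 21/2  [2·M = A+B = (19, 5)+(0, 16)]
   so M = (19/2, 21/2)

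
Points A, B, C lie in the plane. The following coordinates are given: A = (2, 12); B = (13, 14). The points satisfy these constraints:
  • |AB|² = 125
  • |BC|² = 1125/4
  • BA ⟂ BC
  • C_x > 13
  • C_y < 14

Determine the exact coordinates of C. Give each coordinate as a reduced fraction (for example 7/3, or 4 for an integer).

1. C_x = 16  [[BA ⟂ BC ⇒ -11x-2y+171=0] ∩ [|C−(13, 14)|²=1125/4]]
2. C_y = -5/2  [[BA ⟂ BC ⇒ -11x-2y+171=0] ∩ [|C−(13, 14)|²=1125/4]]
   so C = (16, -5/2)

C = (16, -5/2)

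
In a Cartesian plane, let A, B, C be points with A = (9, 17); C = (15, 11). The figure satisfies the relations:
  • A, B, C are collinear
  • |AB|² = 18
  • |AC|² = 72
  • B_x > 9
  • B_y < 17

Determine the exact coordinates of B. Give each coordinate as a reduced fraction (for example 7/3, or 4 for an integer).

1. B_x = 12  [[A, B, C are collinear ⇒ -6x-6y+156=0] ∩ [|B−(9, 17)|²=18]]
2. B_y = 14  [[A, B, C are collinear ⇒ -6x-6y+156=0] ∩ [|B−(9, 17)|²=18]]
   so B = (12, 14)

B = (12, 14)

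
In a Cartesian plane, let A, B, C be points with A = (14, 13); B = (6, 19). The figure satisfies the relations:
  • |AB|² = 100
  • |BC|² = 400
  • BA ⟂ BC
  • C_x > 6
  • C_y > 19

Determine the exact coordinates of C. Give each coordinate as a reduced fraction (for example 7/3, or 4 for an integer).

1. C_x = 18  [[BA ⟂ BC ⇒ 8x-6y+66=0] ∩ [|C−(6, 19)|²=400]]
2. C_y = 35  [[BA ⟂ BC ⇒ 8x-6y+66=0] ∩ [|C−(6, 19)|²=400]]
   so C = (18, 35)

C = (18, 35)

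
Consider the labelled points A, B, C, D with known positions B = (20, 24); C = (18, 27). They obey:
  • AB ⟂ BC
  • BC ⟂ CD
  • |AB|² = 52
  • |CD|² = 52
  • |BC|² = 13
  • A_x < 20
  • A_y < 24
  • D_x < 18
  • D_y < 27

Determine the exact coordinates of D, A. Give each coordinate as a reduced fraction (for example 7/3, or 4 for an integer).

D = (12, 23)
A = (14, 20)

1. D_x = 12  [[BC ⟂ CD ⇒ -2x+3y-45=0] ∩ [|D−(18, 27)|²=52]]
2. D_y = 23  [[BC ⟂ CD ⇒ -2x+3y-45=0] ∩ [|D−(18, 27)|²=52]]
   so D = (12, 23)
3. A_x = 14  [[AB ⟂ BC ⇒ 2x-3y+32=0] ∩ [|A−(20, 24)|²=52]]
4. A_y = 20  [[AB ⟂ BC ⇒ 2x-3y+32=0] ∩ [|A−(20, 24)|²=52]]
   so A = (14, 20)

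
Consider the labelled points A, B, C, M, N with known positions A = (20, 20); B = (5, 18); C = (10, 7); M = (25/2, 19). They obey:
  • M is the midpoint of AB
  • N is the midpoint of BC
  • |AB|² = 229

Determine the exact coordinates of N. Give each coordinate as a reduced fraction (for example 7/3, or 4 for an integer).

N = (15/2, 25/2)

1. N_x = 15/2  [2·N = B+C = (5, 18)+(10, 7)]
2. N_y = 25/2  [2·N = B+C = (5, 18)+(10, 7)]
   so N = (15/2, 25/2)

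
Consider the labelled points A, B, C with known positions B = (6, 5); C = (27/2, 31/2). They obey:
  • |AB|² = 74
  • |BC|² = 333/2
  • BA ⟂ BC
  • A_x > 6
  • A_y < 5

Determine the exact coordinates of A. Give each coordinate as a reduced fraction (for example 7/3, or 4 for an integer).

A = (13, 0)

1. A_x = 13  [[BA ⟂ BC ⇒ 15/2x+21/2y-195/2=0] ∩ [|A−(6, 5)|²=74]]
2. A_y = 0  [[BA ⟂ BC ⇒ 15/2x+21/2y-195/2=0] ∩ [|A−(6, 5)|²=74]]
   so A = (13, 0)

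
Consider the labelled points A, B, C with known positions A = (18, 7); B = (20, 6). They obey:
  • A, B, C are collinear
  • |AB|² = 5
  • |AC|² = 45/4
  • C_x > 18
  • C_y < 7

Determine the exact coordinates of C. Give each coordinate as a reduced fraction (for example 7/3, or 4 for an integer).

C = (21, 11/2)

1. C_x = 21  [[A, B, C are collinear ⇒ 1x+2y-32=0] ∩ [|C−(18, 7)|²=45/4]]
2. C_y = 11/2  [[A, B, C are collinear ⇒ 1x+2y-32=0] ∩ [|C−(18, 7)|²=45/4]]
   so C = (21, 11/2)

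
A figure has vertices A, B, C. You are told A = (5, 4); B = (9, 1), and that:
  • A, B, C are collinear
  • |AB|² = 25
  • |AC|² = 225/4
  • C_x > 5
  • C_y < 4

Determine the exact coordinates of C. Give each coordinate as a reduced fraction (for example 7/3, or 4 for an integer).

1. C_x = 11  [[A, B, C are collinear ⇒ 3x+4y-31=0] ∩ [|C−(5, 4)|²=225/4]]
2. C_y = -1/2  [[A, B, C are collinear ⇒ 3x+4y-31=0] ∩ [|C−(5, 4)|²=225/4]]
   so C = (11, -1/2)

C = (11, -1/2)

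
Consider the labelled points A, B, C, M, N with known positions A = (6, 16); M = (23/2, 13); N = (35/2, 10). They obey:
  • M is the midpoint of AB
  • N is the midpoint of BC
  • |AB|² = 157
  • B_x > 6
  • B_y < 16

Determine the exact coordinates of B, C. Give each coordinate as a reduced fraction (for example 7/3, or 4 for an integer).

1. B_x = 17  [B = 2·M−A = 2·(23/2, 13)−(6, 16)]
2. B_y = 10  [B = 2·M−A = 2·(23/2, 13)−(6, 16)]
   so B = (17, 10)
3. C_x = 18  [C = 2·N−B = 2·(35/2, 10)−(17, 10)]
4. C_y = 10  [C = 2·N−B = 2·(35/2, 10)−(17, 10)]
   so C = (18, 10)

B = (17, 10)
C = (18, 10)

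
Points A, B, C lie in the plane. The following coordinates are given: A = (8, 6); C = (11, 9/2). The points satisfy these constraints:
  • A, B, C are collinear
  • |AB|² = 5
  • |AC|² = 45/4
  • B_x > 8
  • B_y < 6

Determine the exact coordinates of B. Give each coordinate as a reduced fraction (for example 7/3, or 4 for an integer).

1. B_x = 10  [[A, B, C are collinear ⇒ -3/2x-3y+30=0] ∩ [|B−(8, 6)|²=5]]
2. B_y = 5  [[A, B, C are collinear ⇒ -3/2x-3y+30=0] ∩ [|B−(8, 6)|²=5]]
   so B = (10, 5)

B = (10, 5)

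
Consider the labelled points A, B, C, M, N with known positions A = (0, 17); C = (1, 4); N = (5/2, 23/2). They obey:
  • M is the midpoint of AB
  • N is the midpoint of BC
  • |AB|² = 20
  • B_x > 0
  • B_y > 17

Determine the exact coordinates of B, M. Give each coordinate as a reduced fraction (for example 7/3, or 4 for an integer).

1. B_x = 4  [B = 2·N−C = 2·(5/2, 23/2)−(1, 4)]
2. B_y = 19  [B = 2·N−C = 2·(5/2, 23/2)−(1, 4)]
   so B = (4, 19)
3. M_x = 2  [2·M = A+B = (0, 17)+(4, 19)]
4. M_y = 18  [2·M = A+B = (0, 17)+(4, 19)]
   so M = (2, 18)

B = (4, 19)
M = (2, 18)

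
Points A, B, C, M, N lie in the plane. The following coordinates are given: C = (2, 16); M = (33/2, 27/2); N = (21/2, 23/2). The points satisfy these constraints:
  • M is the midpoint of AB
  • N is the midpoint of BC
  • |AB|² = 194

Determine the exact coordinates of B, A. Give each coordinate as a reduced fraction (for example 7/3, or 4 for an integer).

B = (19, 7)
A = (14, 20)

1. B_x = 19  [B = 2·N−C = 2·(21/2, 23/2)−(2, 16)]
2. B_y = 7  [B = 2·N−C = 2·(21/2, 23/2)−(2, 16)]
   so B = (19, 7)
3. A_x = 14  [A = 2·M−B = 2·(33/2, 27/2)−(19, 7)]
4. A_y = 20  [A = 2·M−B = 2·(33/2, 27/2)−(19, 7)]
   so A = (14, 20)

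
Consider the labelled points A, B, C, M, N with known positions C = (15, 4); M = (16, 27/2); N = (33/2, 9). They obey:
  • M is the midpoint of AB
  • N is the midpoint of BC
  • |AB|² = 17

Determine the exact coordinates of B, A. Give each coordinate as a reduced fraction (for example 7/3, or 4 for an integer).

B = (18, 14)
A = (14, 13)

1. B_x = 18  [B = 2·N−C = 2·(33/2, 9)−(15, 4)]
2. B_y = 14  [B = 2·N−C = 2·(33/2, 9)−(15, 4)]
   so B = (18, 14)
3. A_x = 14  [A = 2·M−B = 2·(16, 27/2)−(18, 14)]
4. A_y = 13  [A = 2·M−B = 2·(16, 27/2)−(18, 14)]
   so A = (14, 13)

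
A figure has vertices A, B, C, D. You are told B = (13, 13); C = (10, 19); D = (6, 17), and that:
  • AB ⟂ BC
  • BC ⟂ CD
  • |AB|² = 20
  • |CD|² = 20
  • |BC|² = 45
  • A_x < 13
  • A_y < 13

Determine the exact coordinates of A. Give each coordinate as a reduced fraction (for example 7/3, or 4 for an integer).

1. A_x = 9  [[AB ⟂ BC ⇒ 3x-6y+39=0] ∩ [|A−(13, 13)|²=20]]
2. A_y = 11  [[AB ⟂ BC ⇒ 3x-6y+39=0] ∩ [|A−(13, 13)|²=20]]
   so A = (9, 11)

A = (9, 11)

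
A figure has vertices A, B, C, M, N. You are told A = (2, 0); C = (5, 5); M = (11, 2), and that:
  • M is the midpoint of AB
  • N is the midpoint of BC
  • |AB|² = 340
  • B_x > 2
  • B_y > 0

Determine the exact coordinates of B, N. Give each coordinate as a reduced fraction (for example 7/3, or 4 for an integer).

1. B_x = 20  [B = 2·M−A = 2·(11, 2)−(2, 0)]
2. B_y = 4  [B = 2·M−A = 2·(11, 2)−(2, 0)]
   so B = (20, 4)
3. N_x = 25/2  [2·N = B+C = (20, 4)+(5, 5)]
4. N_y = 9/2  [2·N = B+C = (20, 4)+(5, 5)]
   so N = (25/2, 9/2)

B = (20, 4)
N = (25/2, 9/2)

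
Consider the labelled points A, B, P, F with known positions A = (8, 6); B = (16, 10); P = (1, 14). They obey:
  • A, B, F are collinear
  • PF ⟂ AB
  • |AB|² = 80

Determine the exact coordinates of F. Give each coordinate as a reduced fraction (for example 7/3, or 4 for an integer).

F = (28/5, 24/5)

1. F_x = 28/5  [[A, B, F are collinear ⇒ -4x+8y-16=0] ∩ [PF ⟂ AB ⇒ 8x+4y-64=0]]
2. F_y = 24/5  [[A, B, F are collinear ⇒ -4x+8y-16=0] ∩ [PF ⟂ AB ⇒ 8x+4y-64=0]]
   so F = (28/5, 24/5)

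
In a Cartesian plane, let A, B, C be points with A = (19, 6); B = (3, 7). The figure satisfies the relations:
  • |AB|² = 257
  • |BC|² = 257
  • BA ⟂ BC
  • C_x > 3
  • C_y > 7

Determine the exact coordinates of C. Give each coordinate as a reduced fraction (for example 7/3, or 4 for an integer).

C = (4, 23)

1. C_x = 4  [[BA ⟂ BC ⇒ 16x-1y-41=0] ∩ [|C−(3, 7)|²=257]]
2. C_y = 23  [[BA ⟂ BC ⇒ 16x-1y-41=0] ∩ [|C−(3, 7)|²=257]]
   so C = (4, 23)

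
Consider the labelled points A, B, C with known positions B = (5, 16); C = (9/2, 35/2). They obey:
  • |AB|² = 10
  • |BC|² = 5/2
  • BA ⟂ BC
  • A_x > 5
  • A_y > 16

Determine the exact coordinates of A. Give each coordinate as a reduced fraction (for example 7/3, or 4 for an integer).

1. A_x = 8  [[BA ⟂ BC ⇒ -1/2x+3/2y-43/2=0] ∩ [|A−(5, 16)|²=10]]
2. A_y = 17  [[BA ⟂ BC ⇒ -1/2x+3/2y-43/2=0] ∩ [|A−(5, 16)|²=10]]
   so A = (8, 17)

A = (8, 17)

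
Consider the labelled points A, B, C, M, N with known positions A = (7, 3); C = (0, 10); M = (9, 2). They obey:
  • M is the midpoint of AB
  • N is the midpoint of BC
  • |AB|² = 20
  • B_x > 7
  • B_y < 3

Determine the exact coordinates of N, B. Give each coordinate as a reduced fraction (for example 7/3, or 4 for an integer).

1. B_x = 11  [B = 2·M−A = 2·(9, 2)−(7, 3)]
2. B_y = 1  [B = 2·M−A = 2·(9, 2)−(7, 3)]
   so B = (11, 1)
3. N_x = 11/2  [2·N = B+C = (11, 1)+(0, 10)]
4. N_y = 11/2  [2·N = B+C = (11, 1)+(0, 10)]
   so N = (11/2, 11/2)

N = (11/2, 11/2)
B = (11, 1)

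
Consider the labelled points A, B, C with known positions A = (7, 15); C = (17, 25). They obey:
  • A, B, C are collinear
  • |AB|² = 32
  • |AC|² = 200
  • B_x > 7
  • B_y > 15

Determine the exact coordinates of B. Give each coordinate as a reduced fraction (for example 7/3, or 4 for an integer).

1. B_x = 11  [[A, B, C are collinear ⇒ 10x-10y+80=0] ∩ [|B−(7, 15)|²=32]]
2. B_y = 19  [[A, B, C are collinear ⇒ 10x-10y+80=0] ∩ [|B−(7, 15)|²=32]]
   so B = (11, 19)

B = (11, 19)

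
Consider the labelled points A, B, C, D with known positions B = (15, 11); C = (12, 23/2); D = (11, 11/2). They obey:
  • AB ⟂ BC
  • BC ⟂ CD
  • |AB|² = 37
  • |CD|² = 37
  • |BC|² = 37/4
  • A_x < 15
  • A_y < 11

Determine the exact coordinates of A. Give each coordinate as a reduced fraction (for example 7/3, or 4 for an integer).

A = (14, 5)

1. A_x = 14  [[AB ⟂ BC ⇒ 3x-1/2y-79/2=0] ∩ [|A−(15, 11)|²=37]]
2. A_y = 5  [[AB ⟂ BC ⇒ 3x-1/2y-79/2=0] ∩ [|A−(15, 11)|²=37]]
   so A = (14, 5)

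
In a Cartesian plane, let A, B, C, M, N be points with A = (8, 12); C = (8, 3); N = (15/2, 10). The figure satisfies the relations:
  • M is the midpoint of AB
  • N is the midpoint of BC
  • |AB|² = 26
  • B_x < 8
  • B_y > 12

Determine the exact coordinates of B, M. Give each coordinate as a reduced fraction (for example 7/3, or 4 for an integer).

B = (7, 17)
M = (15/2, 29/2)

1. B_x = 7  [B = 2·N−C = 2·(15/2, 10)−(8, 3)]
2. B_y = 17  [B = 2·N−C = 2·(15/2, 10)−(8, 3)]
   so B = (7, 17)
3. M_x = 15/2  [2·M = A+B = (8, 12)+(7, 17)]
4. M_y = 29/2  [2·M = A+B = (8, 12)+(7, 17)]
   so M = (15/2, 29/2)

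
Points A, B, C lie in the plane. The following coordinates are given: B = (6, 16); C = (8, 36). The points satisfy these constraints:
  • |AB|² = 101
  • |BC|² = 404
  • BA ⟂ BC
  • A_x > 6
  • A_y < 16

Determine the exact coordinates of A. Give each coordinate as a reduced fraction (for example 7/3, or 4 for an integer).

1. A_x = 16  [[BA ⟂ BC ⇒ 2x+20y-332=0] ∩ [|A−(6, 16)|²=101]]
2. A_y = 15  [[BA ⟂ BC ⇒ 2x+20y-332=0] ∩ [|A−(6, 16)|²=101]]
   so A = (16, 15)

A = (16, 15)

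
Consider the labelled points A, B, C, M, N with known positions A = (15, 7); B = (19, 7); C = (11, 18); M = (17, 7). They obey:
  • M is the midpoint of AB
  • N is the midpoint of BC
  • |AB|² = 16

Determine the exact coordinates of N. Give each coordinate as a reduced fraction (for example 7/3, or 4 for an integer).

1. N_x = 15  [2·N = B+C = (19, 7)+(11, 18)]
2. N_y = 25/2  [2·N = B+C = (19, 7)+(11, 18)]
   so N = (15, 25/2)

N = (15, 25/2)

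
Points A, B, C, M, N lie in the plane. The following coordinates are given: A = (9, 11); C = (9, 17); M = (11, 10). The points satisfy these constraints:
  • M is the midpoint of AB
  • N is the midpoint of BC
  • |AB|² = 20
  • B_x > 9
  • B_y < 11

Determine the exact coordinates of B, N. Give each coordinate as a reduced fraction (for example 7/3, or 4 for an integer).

B = (13, 9)
N = (11, 13)

1. B_x = 13  [B = 2·M−A = 2·(11, 10)−(9, 11)]
2. B_y = 9  [B = 2·M−A = 2·(11, 10)−(9, 11)]
   so B = (13, 9)
3. N_x = 11  [2·N = B+C = (13, 9)+(9, 17)]
4. N_y = 13  [2·N = B+C = (13, 9)+(9, 17)]
   so N = (11, 13)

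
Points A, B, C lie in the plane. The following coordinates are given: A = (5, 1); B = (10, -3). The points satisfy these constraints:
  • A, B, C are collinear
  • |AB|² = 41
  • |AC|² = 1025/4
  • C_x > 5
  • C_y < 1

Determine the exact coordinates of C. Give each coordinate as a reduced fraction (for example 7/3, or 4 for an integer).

C = (35/2, -9)

1. C_x = 35/2  [[A, B, C are collinear ⇒ 4x+5y-25=0] ∩ [|C−(5, 1)|²=1025/4]]
2. C_y = -9  [[A, B, C are collinear ⇒ 4x+5y-25=0] ∩ [|C−(5, 1)|²=1025/4]]
   so C = (35/2, -9)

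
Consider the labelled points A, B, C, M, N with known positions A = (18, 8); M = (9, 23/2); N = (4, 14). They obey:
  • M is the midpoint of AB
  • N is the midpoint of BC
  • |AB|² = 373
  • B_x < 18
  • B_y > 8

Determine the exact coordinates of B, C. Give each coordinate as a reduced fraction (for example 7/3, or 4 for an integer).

B = (0, 15)
C = (8, 13)

1. B_x = 0  [B = 2·M−A = 2·(9, 23/2)−(18, 8)]
2. B_y = 15  [B = 2·M−A = 2·(9, 23/2)−(18, 8)]
   so B = (0, 15)
3. C_x = 8  [C = 2·N−B = 2·(4, 14)−(0, 15)]
4. C_y = 13  [C = 2·N−B = 2·(4, 14)−(0, 15)]
   so C = (8, 13)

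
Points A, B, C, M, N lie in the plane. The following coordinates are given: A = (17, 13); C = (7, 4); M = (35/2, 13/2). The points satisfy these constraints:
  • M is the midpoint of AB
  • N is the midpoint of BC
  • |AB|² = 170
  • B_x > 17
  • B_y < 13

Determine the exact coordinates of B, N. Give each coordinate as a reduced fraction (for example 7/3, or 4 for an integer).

B = (18, 0)
N = (25/2, 2)

1. B_x = 18  [B = 2·M−A = 2·(35/2, 13/2)−(17, 13)]
2. B_y = 0  [B = 2·M−A = 2·(35/2, 13/2)−(17, 13)]
   so B = (18, 0)
3. N_x = 25/2  [2·N = B+C = (18, 0)+(7, 4)]
4. N_y = 2  [2·N = B+C = (18, 0)+(7, 4)]
   so N = (25/2, 2)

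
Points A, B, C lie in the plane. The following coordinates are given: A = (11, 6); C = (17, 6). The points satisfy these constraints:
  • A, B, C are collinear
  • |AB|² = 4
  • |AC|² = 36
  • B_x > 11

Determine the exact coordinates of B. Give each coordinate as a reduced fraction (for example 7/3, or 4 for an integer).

1. B_x = 13  [[A, B, C are collinear ⇒ -6y+36=0] ∩ [|B−(11, 6)|²=4]]
2. B_y = 6  [[A, B, C are collinear ⇒ -6y+36=0] ∩ [|B−(11, 6)|²=4]]
   so B = (13, 6)

B = (13, 6)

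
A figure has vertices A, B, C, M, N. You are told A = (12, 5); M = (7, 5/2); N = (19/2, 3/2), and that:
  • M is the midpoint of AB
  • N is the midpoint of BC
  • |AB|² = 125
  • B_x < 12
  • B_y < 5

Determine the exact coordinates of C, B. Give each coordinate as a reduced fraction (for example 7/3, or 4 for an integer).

C = (17, 3)
B = (2, 0)

1. B_x = 2  [B = 2·M−A = 2·(7, 5/2)−(12, 5)]
2. B_y = 0  [B = 2·M−A = 2·(7, 5/2)−(12, 5)]
   so B = (2, 0)
3. C_x = 17  [C = 2·N−B = 2·(19/2, 3/2)−(2, 0)]
4. C_y = 3  [C = 2·N−B = 2·(19/2, 3/2)−(2, 0)]
   so C = (17, 3)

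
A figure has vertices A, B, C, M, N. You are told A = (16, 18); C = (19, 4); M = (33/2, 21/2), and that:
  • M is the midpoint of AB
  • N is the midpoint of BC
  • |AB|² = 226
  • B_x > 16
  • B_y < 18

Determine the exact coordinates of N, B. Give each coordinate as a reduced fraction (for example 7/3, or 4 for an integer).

1. B_x = 17  [B = 2·M−A = 2·(33/2, 21/2)−(16, 18)]
2. B_y = 3  [B = 2·M−A = 2·(33/2, 21/2)−(16, 18)]
   so B = (17, 3)
3. N_x = 18  [2·N = B+C = (17, 3)+(19, 4)]
4. N_y = 7/2  [2·N = B+C = (17, 3)+(19, 4)]
   so N = (18, 7/2)

N = (18, 7/2)
B = (17, 3)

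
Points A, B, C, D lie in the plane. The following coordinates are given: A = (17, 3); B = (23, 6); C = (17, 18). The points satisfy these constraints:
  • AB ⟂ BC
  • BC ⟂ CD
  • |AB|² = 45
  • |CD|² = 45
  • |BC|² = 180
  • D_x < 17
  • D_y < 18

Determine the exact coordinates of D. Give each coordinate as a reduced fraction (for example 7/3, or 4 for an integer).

1. D_x = 11  [[BC ⟂ CD ⇒ -6x+12y-114=0] ∩ [|D−(17, 18)|²=45]]
2. D_y = 15  [[BC ⟂ CD ⇒ -6x+12y-114=0] ∩ [|D−(17, 18)|²=45]]
   so D = (11, 15)

D = (11, 15)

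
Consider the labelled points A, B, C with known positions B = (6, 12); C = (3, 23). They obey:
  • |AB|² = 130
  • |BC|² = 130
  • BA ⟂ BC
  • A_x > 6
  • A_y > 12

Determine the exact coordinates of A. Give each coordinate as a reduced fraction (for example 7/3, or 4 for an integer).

A = (17, 15)

1. A_x = 17  [[BA ⟂ BC ⇒ -3x+11y-114=0] ∩ [|A−(6, 12)|²=130]]
2. A_y = 15  [[BA ⟂ BC ⇒ -3x+11y-114=0] ∩ [|A−(6, 12)|²=130]]
   so A = (17, 15)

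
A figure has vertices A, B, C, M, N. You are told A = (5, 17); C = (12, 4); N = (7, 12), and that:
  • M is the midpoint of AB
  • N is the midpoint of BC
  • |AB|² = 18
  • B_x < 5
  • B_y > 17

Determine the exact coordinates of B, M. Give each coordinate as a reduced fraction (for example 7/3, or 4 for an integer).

1. B_x = 2  [B = 2·N−C = 2·(7, 12)−(12, 4)]
2. B_y = 20  [B = 2·N−C = 2·(7, 12)−(12, 4)]
   so B = (2, 20)
3. M_x = 7/2  [2·M = A+B = (5, 17)+(2, 20)]
4. M_y = 37/2  [2·M = A+B = (5, 17)+(2, 20)]
   so M = (7/2, 37/2)

B = (2, 20)
M = (7/2, 37/2)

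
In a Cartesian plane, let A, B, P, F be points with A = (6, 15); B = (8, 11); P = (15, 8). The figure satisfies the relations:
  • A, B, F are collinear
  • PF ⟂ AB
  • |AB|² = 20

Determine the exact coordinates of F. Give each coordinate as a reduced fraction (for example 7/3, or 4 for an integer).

F = (53/5, 29/5)

1. F_x = 53/5  [[A, B, F are collinear ⇒ 4x+2y-54=0] ∩ [PF ⟂ AB ⇒ 2x-4y+2=0]]
2. F_y = 29/5  [[A, B, F are collinear ⇒ 4x+2y-54=0] ∩ [PF ⟂ AB ⇒ 2x-4y+2=0]]
   so F = (53/5, 29/5)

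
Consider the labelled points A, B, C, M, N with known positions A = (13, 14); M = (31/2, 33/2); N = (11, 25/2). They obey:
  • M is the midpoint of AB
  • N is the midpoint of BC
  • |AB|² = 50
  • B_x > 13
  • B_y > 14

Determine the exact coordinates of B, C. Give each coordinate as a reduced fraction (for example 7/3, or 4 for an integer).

B = (18, 19)
C = (4, 6)

1. B_x = 18  [B = 2·M−A = 2·(31/2, 33/2)−(13, 14)]
2. B_y = 19  [B = 2·M−A = 2·(31/2, 33/2)−(13, 14)]
   so B = (18, 19)
3. C_x = 4  [C = 2·N−B = 2·(11, 25/2)−(18, 19)]
4. C_y = 6  [C = 2·N−B = 2·(11, 25/2)−(18, 19)]
   so C = (4, 6)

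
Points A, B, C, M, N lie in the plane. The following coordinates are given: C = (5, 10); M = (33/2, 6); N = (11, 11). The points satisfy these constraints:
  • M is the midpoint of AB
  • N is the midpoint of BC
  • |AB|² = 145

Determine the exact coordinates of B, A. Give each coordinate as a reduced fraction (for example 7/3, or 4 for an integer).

B = (17, 12)
A = (16, 0)

1. B_x = 17  [B = 2·N−C = 2·(11, 11)−(5, 10)]
2. B_y = 12  [B = 2·N−C = 2·(11, 11)−(5, 10)]
   so B = (17, 12)
3. A_x = 16  [A = 2·M−B = 2·(33/2, 6)−(17, 12)]
4. A_y = 0  [A = 2·M−B = 2·(33/2, 6)−(17, 12)]
   so A = (16, 0)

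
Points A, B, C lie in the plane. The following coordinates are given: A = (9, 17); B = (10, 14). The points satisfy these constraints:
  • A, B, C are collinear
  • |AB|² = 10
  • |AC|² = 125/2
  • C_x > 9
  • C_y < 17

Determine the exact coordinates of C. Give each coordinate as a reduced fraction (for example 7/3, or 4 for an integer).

1. C_x = 23/2  [[A, B, C are collinear ⇒ 3x+1y-44=0] ∩ [|C−(9, 17)|²=125/2]]
2. C_y = 19/2  [[A, B, C are collinear ⇒ 3x+1y-44=0] ∩ [|C−(9, 17)|²=125/2]]
   so C = (23/2, 19/2)

C = (23/2, 19/2)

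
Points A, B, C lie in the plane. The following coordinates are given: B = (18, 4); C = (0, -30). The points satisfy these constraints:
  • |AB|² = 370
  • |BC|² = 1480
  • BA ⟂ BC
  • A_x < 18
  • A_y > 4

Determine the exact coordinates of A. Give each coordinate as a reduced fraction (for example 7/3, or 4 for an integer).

1. A_x = 1  [[BA ⟂ BC ⇒ -18x-34y+460=0] ∩ [|A−(18, 4)|²=370]]
2. A_y = 13  [[BA ⟂ BC ⇒ -18x-34y+460=0] ∩ [|A−(18, 4)|²=370]]
   so A = (1, 13)

A = (1, 13)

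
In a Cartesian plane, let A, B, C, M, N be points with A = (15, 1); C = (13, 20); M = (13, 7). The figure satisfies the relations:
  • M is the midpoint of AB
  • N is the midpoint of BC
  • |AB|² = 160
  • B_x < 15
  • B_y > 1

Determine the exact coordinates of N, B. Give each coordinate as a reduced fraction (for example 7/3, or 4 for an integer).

N = (12, 33/2)
B = (11, 13)

1. B_x = 11  [B = 2·M−A = 2·(13, 7)−(15, 1)]
2. B_y = 13  [B = 2·M−A = 2·(13, 7)−(15, 1)]
   so B = (11, 13)
3. N_x = 12  [2·N = B+C = (11, 13)+(13, 20)]
4. N_y = 33/2  [2·N = B+C = (11, 13)+(13, 20)]
   so N = (12, 33/2)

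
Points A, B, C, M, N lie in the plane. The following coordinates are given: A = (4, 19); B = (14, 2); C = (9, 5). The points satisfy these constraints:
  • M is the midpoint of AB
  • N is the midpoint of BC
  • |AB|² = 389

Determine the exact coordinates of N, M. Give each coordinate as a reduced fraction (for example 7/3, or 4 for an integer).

N = (23/2, 7/2)
M = (9, 21/2)

1. M_x = 9  [2·M = A+B = (4, 19)+(14, 2)]
2. M_y = 21/2  [2·M = A+B = (4, 19)+(14, 2)]
   so M = (9, 21/2)
3. N_x = 23/2  [2·N = B+C = (14, 2)+(9, 5)]
4. N_y = 7/2  [2·N = B+C = (14, 2)+(9, 5)]
   so N = (23/2, 7/2)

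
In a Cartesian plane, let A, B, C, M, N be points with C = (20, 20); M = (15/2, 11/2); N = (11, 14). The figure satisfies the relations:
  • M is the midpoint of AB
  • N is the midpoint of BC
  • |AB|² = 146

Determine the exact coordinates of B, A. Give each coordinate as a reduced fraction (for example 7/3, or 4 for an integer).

1. B_x = 2  [B = 2·N−C = 2·(11, 14)−(20, 20)]
2. B_y = 8  [B = 2·N−C = 2·(11, 14)−(20, 20)]
   so B = (2, 8)
3. A_x = 13  [A = 2·M−B = 2·(15/2, 11/2)−(2, 8)]
4. A_y = 3  [A = 2·M−B = 2·(15/2, 11/2)−(2, 8)]
   so A = (13, 3)

B = (2, 8)
A = (13, 3)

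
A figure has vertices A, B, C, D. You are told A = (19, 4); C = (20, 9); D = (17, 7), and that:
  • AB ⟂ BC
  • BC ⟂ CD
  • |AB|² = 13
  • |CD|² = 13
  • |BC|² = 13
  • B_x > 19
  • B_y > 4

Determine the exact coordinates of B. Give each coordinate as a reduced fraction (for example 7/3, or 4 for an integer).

1. B_x = 22  [[BC ⟂ CD ⇒ 3x+2y-78=0] ∩ [|B−(19, 4)|²=13]]
2. B_y = 6  [[BC ⟂ CD ⇒ 3x+2y-78=0] ∩ [|B−(19, 4)|²=13]]
   so B = (22, 6)

B = (22, 6)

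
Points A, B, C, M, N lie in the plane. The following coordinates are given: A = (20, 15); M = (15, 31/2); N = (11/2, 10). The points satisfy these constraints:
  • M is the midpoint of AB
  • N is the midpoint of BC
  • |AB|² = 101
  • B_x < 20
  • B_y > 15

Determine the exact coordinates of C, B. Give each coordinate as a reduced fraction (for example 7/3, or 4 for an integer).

1. B_x = 10  [B = 2·M−A = 2·(15, 31/2)−(20, 15)]
2. B_y = 16  [B = 2·M−A = 2·(15, 31/2)−(20, 15)]
   so B = (10, 16)
3. C_x = 1  [C = 2·N−B = 2·(11/2, 10)−(10, 16)]
4. C_y = 4  [C = 2·N−B = 2·(11/2, 10)−(10, 16)]
   so C = (1, 4)

C = (1, 4)
B = (10, 16)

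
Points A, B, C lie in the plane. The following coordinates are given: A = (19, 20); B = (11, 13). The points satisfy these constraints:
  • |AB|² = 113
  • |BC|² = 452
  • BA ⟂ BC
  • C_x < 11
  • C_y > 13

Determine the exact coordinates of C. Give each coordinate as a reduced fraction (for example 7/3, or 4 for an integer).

1. C_x = -3  [[BA ⟂ BC ⇒ 8x+7y-179=0] ∩ [|C−(11, 13)|²=452]]
2. C_y = 29  [[BA ⟂ BC ⇒ 8x+7y-179=0] ∩ [|C−(11, 13)|²=452]]
   so C = (-3, 29)

C = (-3, 29)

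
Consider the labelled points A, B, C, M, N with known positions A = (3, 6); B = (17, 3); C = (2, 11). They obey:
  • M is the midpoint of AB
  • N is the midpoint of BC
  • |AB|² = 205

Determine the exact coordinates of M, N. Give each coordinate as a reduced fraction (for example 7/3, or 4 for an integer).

1. M_x = 10  [2·M = A+B = (3, 6)+(17, 3)]
2. M_y = 9/2  [2·M = A+B = (3, 6)+(17, 3)]
   so M = (10, 9/2)
3. N_x = 19/2  [2·N = B+C = (17, 3)+(2, 11)]
4. N_y = 7  [2·N = B+C = (17, 3)+(2, 11)]
   so N = (19/2, 7)

M = (10, 9/2)
N = (19/2, 7)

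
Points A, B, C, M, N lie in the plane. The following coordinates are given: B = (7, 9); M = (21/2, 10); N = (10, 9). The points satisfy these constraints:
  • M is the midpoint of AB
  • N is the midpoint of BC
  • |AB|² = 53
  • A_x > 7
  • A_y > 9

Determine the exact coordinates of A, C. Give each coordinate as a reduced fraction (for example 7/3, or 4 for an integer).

1. A_x = 14  [A = 2·M−B = 2·(21/2, 10)−(7, 9)]
2. A_y = 11  [A = 2·M−B = 2·(21/2, 10)−(7, 9)]
   so A = (14, 11)
3. C_x = 13  [C = 2·N−B = 2·(10, 9)−(7, 9)]
4. C_y = 9  [C = 2·N−B = 2·(10, 9)−(7, 9)]
   so C = (13, 9)

A = (14, 11)
C = (13, 9)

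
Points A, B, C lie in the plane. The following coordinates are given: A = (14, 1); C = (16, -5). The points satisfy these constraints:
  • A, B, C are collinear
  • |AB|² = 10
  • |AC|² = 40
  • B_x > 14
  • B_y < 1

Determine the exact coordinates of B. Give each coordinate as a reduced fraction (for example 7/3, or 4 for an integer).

B = (15, -2)

1. B_x = 15  [[A, B, C are collinear ⇒ -6x-2y+86=0] ∩ [|B−(14, 1)|²=10]]
2. B_y = -2  [[A, B, C are collinear ⇒ -6x-2y+86=0] ∩ [|B−(14, 1)|²=10]]
   so B = (15, -2)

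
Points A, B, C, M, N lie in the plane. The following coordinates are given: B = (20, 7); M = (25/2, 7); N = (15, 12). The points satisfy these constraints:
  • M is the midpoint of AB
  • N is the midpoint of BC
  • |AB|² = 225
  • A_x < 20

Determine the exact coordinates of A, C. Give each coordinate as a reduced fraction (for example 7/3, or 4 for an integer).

A = (5, 7)
C = (10, 17)

1. A_x = 5  [A = 2·M−B = 2·(25/2, 7)−(20, 7)]
2. A_y = 7  [A = 2·M−B = 2·(25/2, 7)−(20, 7)]
   so A = (5, 7)
3. C_x = 10  [C = 2·N−B = 2·(15, 12)−(20, 7)]
4. C_y = 17  [C = 2·N−B = 2·(15, 12)−(20, 7)]
   so C = (10, 17)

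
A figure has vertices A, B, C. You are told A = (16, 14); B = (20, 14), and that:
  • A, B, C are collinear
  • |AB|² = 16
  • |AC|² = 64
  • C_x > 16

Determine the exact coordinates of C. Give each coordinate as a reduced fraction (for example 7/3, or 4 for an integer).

C = (24, 14)

1. C_x = 24  [[A, B, C are collinear ⇒ 4y-56=0] ∩ [|C−(16, 14)|²=64]]
2. C_y = 14  [[A, B, C are collinear ⇒ 4y-56=0] ∩ [|C−(16, 14)|²=64]]
   so C = (24, 14)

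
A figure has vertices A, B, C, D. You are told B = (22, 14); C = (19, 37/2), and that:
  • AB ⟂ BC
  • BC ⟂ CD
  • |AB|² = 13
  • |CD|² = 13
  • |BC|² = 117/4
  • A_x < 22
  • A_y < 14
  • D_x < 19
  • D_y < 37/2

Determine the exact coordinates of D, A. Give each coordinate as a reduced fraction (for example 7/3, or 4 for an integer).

D = (16, 33/2)
A = (19, 12)

1. D_x = 16  [[BC ⟂ CD ⇒ -3x+9/2y-105/4=0] ∩ [|D−(19, 37/2)|²=13]]
2. D_y = 33/2  [[BC ⟂ CD ⇒ -3x+9/2y-105/4=0] ∩ [|D−(19, 37/2)|²=13]]
   so D = (16, 33/2)
3. A_x = 19  [[AB ⟂ BC ⇒ 3x-9/2y-3=0] ∩ [|A−(22, 14)|²=13]]
4. A_y = 12  [[AB ⟂ BC ⇒ 3x-9/2y-3=0] ∩ [|A−(22, 14)|²=13]]
   so A = (19, 12)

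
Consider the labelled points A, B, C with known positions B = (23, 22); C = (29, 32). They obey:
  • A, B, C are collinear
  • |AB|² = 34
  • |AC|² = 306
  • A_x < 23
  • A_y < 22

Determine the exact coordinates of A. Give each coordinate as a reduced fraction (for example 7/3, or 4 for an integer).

1. A_x = 20  [[A, B, C are collinear ⇒ -10x+6y+98=0] ∩ [|A−(23, 22)|²=34]]
2. A_y = 17  [[A, B, C are collinear ⇒ -10x+6y+98=0] ∩ [|A−(23, 22)|²=34]]
   so A = (20, 17)

A = (20, 17)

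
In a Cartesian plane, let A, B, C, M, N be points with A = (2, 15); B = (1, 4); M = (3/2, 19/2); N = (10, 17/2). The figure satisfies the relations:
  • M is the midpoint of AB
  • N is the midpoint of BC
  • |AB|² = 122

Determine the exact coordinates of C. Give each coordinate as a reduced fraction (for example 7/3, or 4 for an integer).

1. C_x = 19  [C = 2·N−B = 2·(10, 17/2)−(1, 4)]
2. C_y = 13  [C = 2·N−B = 2·(10, 17/2)−(1, 4)]
   so C = (19, 13)

C = (19, 13)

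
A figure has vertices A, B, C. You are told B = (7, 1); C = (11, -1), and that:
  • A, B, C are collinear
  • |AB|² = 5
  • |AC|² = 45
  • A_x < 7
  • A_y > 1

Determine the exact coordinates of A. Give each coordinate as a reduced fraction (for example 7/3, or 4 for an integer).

A = (5, 2)

1. A_x = 5  [[A, B, C are collinear ⇒ 2x+4y-18=0] ∩ [|A−(7, 1)|²=5]]
2. A_y = 2  [[A, B, C are collinear ⇒ 2x+4y-18=0] ∩ [|A−(7, 1)|²=5]]
   so A = (5, 2)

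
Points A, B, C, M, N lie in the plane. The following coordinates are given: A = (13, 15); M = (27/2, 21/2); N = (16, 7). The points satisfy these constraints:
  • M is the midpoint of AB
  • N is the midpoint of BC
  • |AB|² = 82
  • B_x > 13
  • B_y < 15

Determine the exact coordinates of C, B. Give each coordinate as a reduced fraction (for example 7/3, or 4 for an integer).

C = (18, 8)
B = (14, 6)

1. B_x = 14  [B = 2·M−A = 2·(27/2, 21/2)−(13, 15)]
2. B_y = 6  [B = 2·M−A = 2·(27/2, 21/2)−(13, 15)]
   so B = (14, 6)
3. C_x = 18  [C = 2·N−B = 2·(16, 7)−(14, 6)]
4. C_y = 8  [C = 2·N−B = 2·(16, 7)−(14, 6)]
   so C = (18, 8)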